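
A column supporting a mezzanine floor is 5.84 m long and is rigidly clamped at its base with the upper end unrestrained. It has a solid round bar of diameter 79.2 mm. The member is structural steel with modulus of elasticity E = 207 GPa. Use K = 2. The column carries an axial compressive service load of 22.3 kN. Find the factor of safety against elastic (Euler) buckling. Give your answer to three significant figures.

I = πd⁴/64 = π×79.2⁴/64 = 1.931×10^6 mm⁴
I = 1.931×10^6 mm⁴ = 1.931×10^-6 m⁴
Effective length L_e = K·L = 2 × 5.84 = 11.68 m
P_cr = π²EI / L_e² = π² × 207×10⁹ × 1.931×10^-6 / 11.68² = 2.892×10^4 N
Factor of safety n = P_cr / P = 28.924 / 22.3 = 1.30

n ≈ 1.30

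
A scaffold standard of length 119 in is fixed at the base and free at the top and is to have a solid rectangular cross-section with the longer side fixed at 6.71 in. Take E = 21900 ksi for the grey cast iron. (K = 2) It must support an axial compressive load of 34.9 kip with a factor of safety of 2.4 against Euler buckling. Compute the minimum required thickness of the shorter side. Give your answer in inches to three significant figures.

Required P_cr = n·P = 2.4 × 34.9 = 83.76 kip
L_e = K·L = 2 × 119 = 238.0 in
Required I = P_cr·L_e²/(π²E) = 8.376×10^4 × 238.0² / (π² × 2.19×10^7) = 21.95 in⁴
Rectangle, weak axis: I_min = h·b³/12 with h = 6.71 in fixed  ⇒  b = (12I/h)^(1/3) = 3.40 in

b ≈ 3.40 in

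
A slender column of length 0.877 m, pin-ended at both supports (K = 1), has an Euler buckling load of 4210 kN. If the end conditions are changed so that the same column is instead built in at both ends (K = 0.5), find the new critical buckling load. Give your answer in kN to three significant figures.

P_cr ≈ 16800 kN

P_cr ∝ 1/K², so P_cr,new = P_cr,old × (K_old/K_new)² = 4210 × (1/0.5)²
= 4210 × 4.000 = 16800 kN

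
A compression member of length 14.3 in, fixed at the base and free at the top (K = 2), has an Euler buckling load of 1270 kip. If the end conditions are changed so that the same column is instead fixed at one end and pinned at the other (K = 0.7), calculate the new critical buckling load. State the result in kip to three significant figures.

P_cr ∝ 1/K², so P_cr,new = P_cr,old × (K_old/K_new)² = 1270 × (2/0.7)²
= 1270 × 8.163 = 10400 kip

P_cr ≈ 10400 kip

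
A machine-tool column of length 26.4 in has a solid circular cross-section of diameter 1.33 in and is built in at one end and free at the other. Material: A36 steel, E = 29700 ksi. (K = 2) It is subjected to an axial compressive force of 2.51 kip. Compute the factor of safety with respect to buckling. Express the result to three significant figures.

I = πd⁴/64 = π×1.33⁴/64 = 0.1536 in⁴
Effective length L_e = K·L = 2 × 26.4 = 52.80 in
P_cr = π²EI / L_e² = π² × 29700×10³ × 0.1536 / 52.80² = 1.615×10^4 lb
Factor of safety n = P_cr / P = 16.150 / 2.51 = 6.43

n ≈ 6.43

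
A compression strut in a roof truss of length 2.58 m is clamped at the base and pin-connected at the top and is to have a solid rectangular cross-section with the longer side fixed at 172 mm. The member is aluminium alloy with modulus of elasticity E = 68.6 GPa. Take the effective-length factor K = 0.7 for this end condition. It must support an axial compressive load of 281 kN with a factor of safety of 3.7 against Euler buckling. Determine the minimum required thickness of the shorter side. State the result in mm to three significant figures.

Required P_cr = n·P = 3.7 × 281 = 1040 kN
L_e = K·L = 0.7 × 2.58 = 1.806 m
Required I = P_cr·L_e²/(π²E) = 1.040×10^6 × 1.806² / (π² × 6.86×10^10) = 5.009×10^-6 m⁴
I_req = 5.009×10^6 mm⁴
Rectangle, weak axis: I_min = h·b³/12 with h = 172 mm fixed  ⇒  b = (12I/h)^(1/3) = 70.4 mm

b ≈ 70.4 mm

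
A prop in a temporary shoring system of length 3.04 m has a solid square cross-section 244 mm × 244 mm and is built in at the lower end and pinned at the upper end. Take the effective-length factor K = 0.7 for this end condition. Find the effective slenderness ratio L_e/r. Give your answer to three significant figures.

λ ≈ 30.2

For a square r = a/√12 = 244/√12 = 70.44 mm
L_e = K·L = 0.7 × 3.04 m = 2.128 m = 2128.0 mm
λ = L_e / r_min = 2128.0 / 70.44 = 30.2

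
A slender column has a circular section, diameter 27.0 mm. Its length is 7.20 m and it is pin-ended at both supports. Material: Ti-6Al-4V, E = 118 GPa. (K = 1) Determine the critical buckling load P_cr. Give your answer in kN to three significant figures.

I = πd⁴/64 = π×27.0⁴/64 = 2.609×10^4 mm⁴
I = 2.609×10^4 mm⁴ = 2.609×10^-8 m⁴
Effective length L_e = K·L = 1 × 7.20 = 7.200 m
P_cr = π²EI / L_e² = π² × 118×10⁹ × 2.609×10^-8 / 7.200² = 586.1 N

P_cr ≈ 0.586 kN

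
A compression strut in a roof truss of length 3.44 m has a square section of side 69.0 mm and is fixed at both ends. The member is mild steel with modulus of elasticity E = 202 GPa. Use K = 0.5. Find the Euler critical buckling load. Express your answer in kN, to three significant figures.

I = a⁴/12 = 69.0⁴/12 = 1.889×10^6 mm⁴
I = 1.889×10^6 mm⁴ = 1.889×10^-6 m⁴
Effective length L_e = K·L = 0.5 × 3.44 = 1.720 m
P_cr = π²EI / L_e² = π² × 202×10⁹ × 1.889×10^-6 / 1.720² = 1.273×10^6 N

P_cr ≈ 1270 kN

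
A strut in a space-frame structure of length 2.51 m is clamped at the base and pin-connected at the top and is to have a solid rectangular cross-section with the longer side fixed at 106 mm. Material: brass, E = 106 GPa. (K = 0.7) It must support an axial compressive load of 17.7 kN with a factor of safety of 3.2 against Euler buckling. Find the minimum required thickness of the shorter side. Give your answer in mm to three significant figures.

Required P_cr = n·P = 3.2 × 17.7 = 56.64 kN
L_e = K·L = 0.7 × 2.51 = 1.757 m
Required I = P_cr·L_e²/(π²E) = 5.664×10^4 × 1.757² / (π² × 1.06×10^11) = 1.671×10^-7 m⁴
I_req = 1.671×10^5 mm⁴
Rectangle, weak axis: I_min = h·b³/12 with h = 106 mm fixed  ⇒  b = (12I/h)^(1/3) = 26.6 mm

b ≈ 26.6 mm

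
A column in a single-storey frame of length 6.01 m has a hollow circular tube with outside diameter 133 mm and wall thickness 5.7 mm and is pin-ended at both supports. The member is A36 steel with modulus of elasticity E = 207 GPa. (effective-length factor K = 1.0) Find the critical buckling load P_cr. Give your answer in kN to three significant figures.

P_cr ≈ 262 kN

Inner diameter d_i = 133 − 2×5.7 = 121.6 mm
I = π(d_o⁴ − d_i⁴)/64 = π(133⁴ − 121.6⁴)/64 = 4.627×10^6 mm⁴
I = 4.627×10^6 mm⁴ = 4.627×10^-6 m⁴
Effective length L_e = K·L = 1 × 6.01 = 6.010 m
P_cr = π²EI / L_e² = π² × 207×10⁹ × 4.627×10^-6 / 6.010² = 2.617×10^5 N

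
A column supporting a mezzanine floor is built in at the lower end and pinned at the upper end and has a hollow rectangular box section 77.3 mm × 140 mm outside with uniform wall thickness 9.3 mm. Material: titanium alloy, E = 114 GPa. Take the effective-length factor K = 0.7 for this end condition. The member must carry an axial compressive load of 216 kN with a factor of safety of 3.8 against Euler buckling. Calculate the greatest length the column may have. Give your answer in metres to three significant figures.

L_max ≈ 3.06 m

Inner dimensions: h_i = 140 − 2×9.3 = 121.4 mm, b_i = 77.3 − 2×9.3 = 58.70 mm
Weak-axis I_min = (h_o·b_o³ − h_i·b_i³)/12 with b_o = 77.3, b_i = 58.70 mm (shorter outer/inner sides).
I_min = (140×77.3³ − 121.4×58.70³)/12 = 3.342×10^6 mm⁴
I = 3.342×10^-6 m⁴
Required critical load P_cr = n·P = 3.8 × 216 = 820.8 kN = 8.208×10^5 N
From P_cr = π²EI/(K·L)²:  L = (1/K)·√(π²EI/P_cr) = (1/0.7)·√(π²×1.14×10^11×3.342×10^-6/8.208×10^5)
L = 3.06 m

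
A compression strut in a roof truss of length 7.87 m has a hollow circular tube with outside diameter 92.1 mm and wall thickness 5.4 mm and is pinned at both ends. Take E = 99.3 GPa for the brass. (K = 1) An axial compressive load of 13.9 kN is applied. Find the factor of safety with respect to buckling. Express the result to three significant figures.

Inner diameter d_i = 92.1 − 2×5.4 = 81.30 mm
I = π(d_o⁴ − d_i⁴)/64 = π(92.1⁴ − 81.30⁴)/64 = 1.387×10^6 mm⁴
I = 1.387×10^6 mm⁴ = 1.387×10^-6 m⁴
Effective length L_e = K·L = 1 × 7.87 = 7.870 m
P_cr = π²EI / L_e² = π² × 99.3×10⁹ × 1.387×10^-6 / 7.870² = 2.195×10^4 N
Factor of safety n = P_cr / P = 21.953 / 13.9 = 1.58

n ≈ 1.58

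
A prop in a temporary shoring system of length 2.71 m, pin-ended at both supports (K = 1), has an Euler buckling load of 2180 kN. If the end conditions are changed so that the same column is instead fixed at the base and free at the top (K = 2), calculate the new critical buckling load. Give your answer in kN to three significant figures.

P_cr ∝ 1/K², so P_cr,new = P_cr,old × (K_old/K_new)² = 2180 × (1/2)²
= 2180 × 0.2500 = 545 kN

P_cr ≈ 545 kN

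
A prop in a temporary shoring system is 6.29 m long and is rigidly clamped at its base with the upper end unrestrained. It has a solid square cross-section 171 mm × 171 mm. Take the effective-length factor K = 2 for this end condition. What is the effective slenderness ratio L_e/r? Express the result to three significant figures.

λ ≈ 255

For a square r = a/√12 = 171/√12 = 49.36 mm
L_e = K·L = 2 × 6.29 m = 12.58 m = 12580 mm
λ = L_e / r_min = 12580 / 49.36 = 255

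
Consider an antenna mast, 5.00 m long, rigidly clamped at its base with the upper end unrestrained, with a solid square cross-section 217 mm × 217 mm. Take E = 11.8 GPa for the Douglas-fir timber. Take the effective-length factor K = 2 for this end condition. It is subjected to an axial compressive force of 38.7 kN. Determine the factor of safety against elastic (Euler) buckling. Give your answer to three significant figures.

n ≈ 5.56

I = a⁴/12 = 217⁴/12 = 1.848×10^8 mm⁴
I = 1.848×10^8 mm⁴ = 1.848×10^-4 m⁴
Effective length L_e = K·L = 2 × 5.00 = 10.00 m
P_cr = π²EI / L_e² = π² × 11.8×10⁹ × 1.848×10^-4 / 10.00² = 2.152×10^5 N
Factor of safety n = P_cr / P = 215.20 / 38.7 = 5.56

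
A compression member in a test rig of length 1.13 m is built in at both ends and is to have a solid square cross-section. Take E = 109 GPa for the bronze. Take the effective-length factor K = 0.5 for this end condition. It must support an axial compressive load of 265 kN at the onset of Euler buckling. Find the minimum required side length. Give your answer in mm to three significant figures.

a ≈ 31.2 mm

L_e = K·L = 0.5 × 1.13 = 0.5650 m
Required I = P_cr·L_e²/(π²E) = 2.650×10^5 × 0.5650² / (π² × 1.09×10^11) = 7.864×10^-8 m⁴
I_req = 7.864×10^4 mm⁴
Solid square: I = a⁴/12  ⇒  a = (12I)^(1/4) = (12×7.864×10^4)^(1/4) = 31.2 mm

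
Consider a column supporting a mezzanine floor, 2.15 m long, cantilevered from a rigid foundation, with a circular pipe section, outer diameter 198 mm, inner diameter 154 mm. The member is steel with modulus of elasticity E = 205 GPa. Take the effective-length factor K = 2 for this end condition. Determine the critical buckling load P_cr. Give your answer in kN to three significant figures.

d_o = 198 mm, d_i = 154 mm
I = π(d_o⁴ − d_i⁴)/64 = π(198⁴ − 154.0⁴)/64 = 4.784×10^7 mm⁴
I = 4.784×10^7 mm⁴ = 4.784×10^-5 m⁴
Effective length L_e = K·L = 2 × 2.15 = 4.300 m
P_cr = π²EI / L_e² = π² × 205×10⁹ × 4.784×10^-5 / 4.300² = 5.234×10^6 N

P_cr ≈ 5230 kN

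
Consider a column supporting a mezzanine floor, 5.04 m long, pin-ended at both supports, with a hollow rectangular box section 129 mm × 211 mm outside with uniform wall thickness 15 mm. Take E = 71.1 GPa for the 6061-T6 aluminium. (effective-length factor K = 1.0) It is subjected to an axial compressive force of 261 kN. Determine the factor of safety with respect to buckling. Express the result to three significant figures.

Inner dimensions: h_i = 211 − 2×15 = 181.0 mm, b_i = 129 − 2×15 = 99.00 mm
Weak-axis I_min = (h_o·b_o³ − h_i·b_i³)/12 with b_o = 129, b_i = 99.00 mm (shorter outer/inner sides).
I_min = (211×129³ − 181.0×99.00³)/12 = 2.311×10^7 mm⁴
I = 2.311×10^7 mm⁴ = 2.311×10^-5 m⁴
Effective length L_e = K·L = 1 × 5.04 = 5.040 m
P_cr = π²EI / L_e² = π² × 71.1×10⁹ × 2.311×10^-5 / 5.040² = 6.384×10^5 N
Factor of safety n = P_cr / P = 638.44 / 261 = 2.45

n ≈ 2.45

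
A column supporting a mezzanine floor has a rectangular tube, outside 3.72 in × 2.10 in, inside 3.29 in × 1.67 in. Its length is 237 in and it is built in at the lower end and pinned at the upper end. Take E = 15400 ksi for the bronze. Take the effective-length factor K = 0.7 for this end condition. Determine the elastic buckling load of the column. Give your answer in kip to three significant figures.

P_cr ≈ 8.80 kip

Weak-axis I_min = (h_o·b_o³ − h_i·b_i³)/12 with b_o = 2.10, b_i = 1.670 in (shorter outer/inner sides).
I_min = (3.72×2.10³ − 3.290×1.670³)/12 = 1.594 in⁴
Effective length L_e = K·L = 0.7 × 237 = 165.9 in
P_cr = π²EI / L_e² = π² × 15400×10³ × 1.594 / 165.9² = 8.803×10^3 lb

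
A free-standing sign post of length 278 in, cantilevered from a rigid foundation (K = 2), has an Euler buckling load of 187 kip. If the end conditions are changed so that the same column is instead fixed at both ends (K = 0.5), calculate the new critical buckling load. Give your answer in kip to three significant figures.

P_cr ≈ 2990 kip

P_cr ∝ 1/K², so P_cr,new = P_cr,old × (K_old/K_new)² = 187 × (2/0.5)²
= 187 × 16.00 = 2990 kip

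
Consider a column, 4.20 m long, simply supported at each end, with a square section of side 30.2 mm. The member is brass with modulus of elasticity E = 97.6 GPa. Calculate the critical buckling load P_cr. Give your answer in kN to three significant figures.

P_cr ≈ 3.79 kN

I = a⁴/12 = 30.2⁴/12 = 6.932×10^4 mm⁴
I = 6.932×10^4 mm⁴ = 6.932×10^-8 m⁴
Effective length L_e = K·L = 1 × 4.20 = 4.200 m
P_cr = π²EI / L_e² = π² × 97.6×10⁹ × 6.932×10^-8 / 4.200² = 3.785×10^3 N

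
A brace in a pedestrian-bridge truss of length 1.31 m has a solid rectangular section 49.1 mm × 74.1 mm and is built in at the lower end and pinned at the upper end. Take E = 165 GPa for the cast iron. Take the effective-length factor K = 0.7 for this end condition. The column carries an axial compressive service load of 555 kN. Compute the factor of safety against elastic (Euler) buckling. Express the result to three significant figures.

Buckling occurs about the weak axis: I_min = h·b³/12 with b = 49.1 mm (the shorter side).
I_min = 74.1×49.1³/12 = 7.309×10^5 mm⁴
I = 7.309×10^5 mm⁴ = 7.309×10^-7 m⁴
Effective length L_e = K·L = 0.7 × 1.31 = 0.9170 m
P_cr = π²EI / L_e² = π² × 165×10⁹ × 7.309×10^-7 / 0.9170² = 1.416×10^6 N
Factor of safety n = P_cr / P = 1415.6 / 555 = 2.55

n ≈ 2.55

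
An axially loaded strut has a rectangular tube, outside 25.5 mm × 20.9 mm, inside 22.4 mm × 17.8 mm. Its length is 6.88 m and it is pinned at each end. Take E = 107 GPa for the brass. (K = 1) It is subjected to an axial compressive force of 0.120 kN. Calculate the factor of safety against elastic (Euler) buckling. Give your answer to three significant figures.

Weak-axis I_min = (h_o·b_o³ − h_i·b_i³)/12 with b_o = 20.9, b_i = 17.80 mm (shorter outer/inner sides).
I_min = (25.5×20.9³ − 22.40×17.80³)/12 = 8.872×10^3 mm⁴
I = 8.872×10^3 mm⁴ = 8.872×10^-9 m⁴
Effective length L_e = K·L = 1 × 6.88 = 6.880 m
P_cr = π²EI / L_e² = π² × 107×10⁹ × 8.872×10^-9 / 6.880² = 197.9 N
Factor of safety n = P_cr / P = 0.19794 / 0.120 = 1.65

n ≈ 1.65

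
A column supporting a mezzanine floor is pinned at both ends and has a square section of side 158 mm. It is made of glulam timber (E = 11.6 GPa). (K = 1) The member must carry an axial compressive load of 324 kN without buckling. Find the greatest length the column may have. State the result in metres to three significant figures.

L_max ≈ 4.28 m

I = a⁴/12 = 158⁴/12 = 5.193×10^7 mm⁴
I = 5.193×10^-5 m⁴
At the buckling limit P_cr = P = 3.240×10^5 N
From P_cr = π²EI/(K·L)²:  L = (1/K)·√(π²EI/P_cr) = (1/1)·√(π²×1.16×10^10×5.193×10^-5/3.240×10^5)
L = 4.28 m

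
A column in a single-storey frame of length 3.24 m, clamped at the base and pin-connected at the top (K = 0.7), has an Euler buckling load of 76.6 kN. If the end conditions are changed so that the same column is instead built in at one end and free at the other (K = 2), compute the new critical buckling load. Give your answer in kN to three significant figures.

P_cr ≈ 9.38 kN

P_cr ∝ 1/K², so P_cr,new = P_cr,old × (K_old/K_new)² = 76.6 × (0.7/2)²
= 76.6 × 0.1225 = 9.38 kN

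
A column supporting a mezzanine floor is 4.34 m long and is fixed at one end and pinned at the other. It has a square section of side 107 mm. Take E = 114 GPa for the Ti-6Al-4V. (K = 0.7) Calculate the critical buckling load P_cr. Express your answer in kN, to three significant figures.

P_cr ≈ 1330 kN

I = a⁴/12 = 107⁴/12 = 1.092×10^7 mm⁴
I = 1.092×10^7 mm⁴ = 1.092×10^-5 m⁴
Effective length L_e = K·L = 0.7 × 4.34 = 3.038 m
P_cr = π²EI / L_e² = π² × 114×10⁹ × 1.092×10^-5 / 3.038² = 1.332×10^6 N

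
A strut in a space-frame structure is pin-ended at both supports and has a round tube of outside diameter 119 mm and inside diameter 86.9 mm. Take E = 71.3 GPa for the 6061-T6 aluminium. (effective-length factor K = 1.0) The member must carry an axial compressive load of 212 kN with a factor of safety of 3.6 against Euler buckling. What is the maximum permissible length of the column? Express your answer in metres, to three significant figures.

d_o = 119 mm, d_i = 86.9 mm
I = π(d_o⁴ − d_i⁴)/64 = π(119⁴ − 86.90⁴)/64 = 7.044×10^6 mm⁴
I = 7.044×10^-6 m⁴
Required critical load P_cr = n·P = 3.6 × 212 = 763.2 kN = 7.632×10^5 N
From P_cr = π²EI/(K·L)²:  L = (1/K)·√(π²EI/P_cr) = (1/1)·√(π²×7.13×10^10×7.044×10^-6/7.632×10^5)
L = 2.55 m

L_max ≈ 2.55 m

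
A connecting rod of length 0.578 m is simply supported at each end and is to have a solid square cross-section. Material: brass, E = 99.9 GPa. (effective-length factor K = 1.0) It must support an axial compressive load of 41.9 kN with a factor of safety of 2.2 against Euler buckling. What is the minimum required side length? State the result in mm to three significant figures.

Required P_cr = n·P = 2.2 × 41.9 = 92.18 kN
L_e = K·L = 1 × 0.578 = 0.5780 m
Required I = P_cr·L_e²/(π²E) = 9.218×10^4 × 0.5780² / (π² × 9.99×10^10) = 3.123×10^-8 m⁴
I_req = 3.123×10^4 mm⁴
Solid square: I = a⁴/12  ⇒  a = (12I)^(1/4) = (12×3.123×10^4)^(1/4) = 24.7 mm

a ≈ 24.7 mm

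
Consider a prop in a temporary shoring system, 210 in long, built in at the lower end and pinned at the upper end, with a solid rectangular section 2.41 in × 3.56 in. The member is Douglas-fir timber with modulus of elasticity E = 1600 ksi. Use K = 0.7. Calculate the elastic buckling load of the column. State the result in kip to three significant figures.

P_cr ≈ 3.03 kip

Buckling occurs about the weak axis: I_min = h·b³/12 with b = 2.41 in (the shorter side).
I_min = 3.56×2.41³/12 = 4.153 in⁴
Effective length L_e = K·L = 0.7 × 210 = 147.0 in
P_cr = π²EI / L_e² = π² × 1600×10³ × 4.153 / 147.0² = 3.035×10^3 lb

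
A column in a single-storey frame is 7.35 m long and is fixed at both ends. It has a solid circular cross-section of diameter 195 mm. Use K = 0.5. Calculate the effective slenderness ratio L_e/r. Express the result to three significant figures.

For a solid circle r = d/4 = 195/4 = 48.75 mm
L_e = K·L = 0.5 × 7.35 m = 3.675 m = 3675.0 mm
λ = L_e / r_min = 3675.0 / 48.75 = 75.4

λ ≈ 75.4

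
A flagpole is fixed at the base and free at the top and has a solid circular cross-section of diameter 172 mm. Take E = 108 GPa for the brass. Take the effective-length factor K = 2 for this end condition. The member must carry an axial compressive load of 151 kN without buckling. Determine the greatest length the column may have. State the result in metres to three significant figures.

L_max ≈ 8.71 m

I = πd⁴/64 = π×172⁴/64 = 4.296×10^7 mm⁴
I = 4.296×10^-5 m⁴
At the buckling limit P_cr = P = 1.510×10^5 N
From P_cr = π²EI/(K·L)²:  L = (1/K)·√(π²EI/P_cr) = (1/2)·√(π²×1.08×10^11×4.296×10^-5/1.510×10^5)
L = 8.71 m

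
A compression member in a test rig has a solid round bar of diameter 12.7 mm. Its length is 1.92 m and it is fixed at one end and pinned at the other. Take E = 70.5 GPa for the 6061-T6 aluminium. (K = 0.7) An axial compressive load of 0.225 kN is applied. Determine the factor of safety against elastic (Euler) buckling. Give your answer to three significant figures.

n ≈ 2.19

I = πd⁴/64 = π×12.7⁴/64 = 1.277×10^3 mm⁴
I = 1.277×10^3 mm⁴ = 1.277×10^-9 m⁴
Effective length L_e = K·L = 0.7 × 1.92 = 1.344 m
P_cr = π²EI / L_e² = π² × 70.5×10⁹ × 1.277×10^-9 / 1.344² = 491.9 N
Factor of safety n = P_cr / P = 0.49190 / 0.225 = 2.19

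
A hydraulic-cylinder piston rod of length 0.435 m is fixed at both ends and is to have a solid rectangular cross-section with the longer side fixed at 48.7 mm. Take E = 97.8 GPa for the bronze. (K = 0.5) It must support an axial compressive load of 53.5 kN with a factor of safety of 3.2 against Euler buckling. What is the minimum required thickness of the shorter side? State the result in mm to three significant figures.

Required P_cr = n·P = 3.2 × 53.5 = 171.2 kN
L_e = K·L = 0.5 × 0.435 = 0.2175 m
Required I = P_cr·L_e²/(π²E) = 1.712×10^5 × 0.2175² / (π² × 9.78×10^10) = 8.390×10^-9 m⁴
I_req = 8.390×10^3 mm⁴
Rectangle, weak axis: I_min = h·b³/12 with h = 48.7 mm fixed  ⇒  b = (12I/h)^(1/3) = 12.7 mm

b ≈ 12.7 mm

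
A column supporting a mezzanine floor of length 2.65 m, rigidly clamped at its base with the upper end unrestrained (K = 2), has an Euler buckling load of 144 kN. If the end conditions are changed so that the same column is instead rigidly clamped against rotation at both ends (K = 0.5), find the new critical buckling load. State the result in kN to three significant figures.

P_cr ∝ 1/K², so P_cr,new = P_cr,old × (K_old/K_new)² = 144 × (2/0.5)²
= 144 × 16.00 = 2300 kN

P_cr ≈ 2300 kN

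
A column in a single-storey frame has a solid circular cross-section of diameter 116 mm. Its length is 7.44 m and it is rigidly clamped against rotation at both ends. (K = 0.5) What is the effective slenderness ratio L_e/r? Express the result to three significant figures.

I = πd⁴/64 = π×116⁴/64 = 8.888×10^6 mm⁴
A = 1.057×10^4 mm²;  r_min = √(I/A) = √(8.888×10^6/1.057×10^4) = 29.00 mm
L_e = K·L = 0.5 × 7.44 m = 3.720 m = 3720.0 mm
λ = L_e / r_min = 3720.0 / 29.00 = 128

λ ≈ 128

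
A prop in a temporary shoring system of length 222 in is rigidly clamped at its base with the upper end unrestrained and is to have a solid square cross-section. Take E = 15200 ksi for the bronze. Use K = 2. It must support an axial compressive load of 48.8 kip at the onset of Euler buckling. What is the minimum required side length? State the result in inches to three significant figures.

L_e = K·L = 2 × 222 = 444.0 in
Required I = P_cr·L_e²/(π²E) = 4.880×10^4 × 444.0² / (π² × 1.52×10^7) = 64.13 in⁴
Solid square: I = a⁴/12  ⇒  a = (12I)^(1/4) = (12×64.13)^(1/4) = 5.27 in

a ≈ 5.27 in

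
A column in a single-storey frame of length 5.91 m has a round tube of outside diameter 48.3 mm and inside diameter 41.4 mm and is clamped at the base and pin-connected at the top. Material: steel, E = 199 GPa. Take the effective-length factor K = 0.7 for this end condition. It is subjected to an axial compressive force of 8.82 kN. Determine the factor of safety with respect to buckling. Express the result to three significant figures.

d_o = 48.3 mm, d_i = 41.4 mm
I = π(d_o⁴ − d_i⁴)/64 = π(48.3⁴ − 41.40⁴)/64 = 1.230×10^5 mm⁴
I = 1.230×10^5 mm⁴ = 1.230×10^-7 m⁴
Effective length L_e = K·L = 0.7 × 5.91 = 4.137 m
P_cr = π²EI / L_e² = π² × 199×10⁹ × 1.230×10^-7 / 4.137² = 1.411×10^4 N
Factor of safety n = P_cr / P = 14.109 / 8.82 = 1.60

n ≈ 1.60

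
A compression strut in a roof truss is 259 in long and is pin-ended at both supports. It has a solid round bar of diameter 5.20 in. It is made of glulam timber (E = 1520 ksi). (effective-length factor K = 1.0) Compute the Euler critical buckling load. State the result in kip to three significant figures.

P_cr ≈ 8.03 kip

I = πd⁴/64 = π×5.20⁴/64 = 35.89 in⁴
Effective length L_e = K·L = 1 × 259 = 259.0 in
P_cr = π²EI / L_e² = π² × 1520×10³ × 35.89 / 259.0² = 8.027×10^3 lb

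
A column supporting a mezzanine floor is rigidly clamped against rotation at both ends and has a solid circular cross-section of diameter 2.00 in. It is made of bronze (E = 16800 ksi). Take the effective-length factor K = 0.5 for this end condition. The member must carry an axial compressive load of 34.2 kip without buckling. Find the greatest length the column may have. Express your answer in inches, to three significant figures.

I = πd⁴/64 = π×2.00⁴/64 = 0.7854 in⁴
At the buckling limit P_cr = P = 3.420×10^4 lb
From P_cr = π²EI/(K·L)²:  L = (1/K)·√(π²EI/P_cr) = (1/0.5)·√(π²×1.68×10^7×0.7854/3.420×10^4)
L = 123 in

L_max ≈ 123 in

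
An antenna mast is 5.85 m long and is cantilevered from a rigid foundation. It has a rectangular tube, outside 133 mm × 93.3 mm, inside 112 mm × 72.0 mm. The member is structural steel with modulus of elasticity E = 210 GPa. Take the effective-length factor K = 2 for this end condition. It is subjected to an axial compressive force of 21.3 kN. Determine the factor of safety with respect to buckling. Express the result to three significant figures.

Weak-axis I_min = (h_o·b_o³ − h_i·b_i³)/12 with b_o = 93.3, b_i = 72.00 mm (shorter outer/inner sides).
I_min = (133×93.3³ − 112.0×72.00³)/12 = 5.518×10^6 mm⁴
I = 5.518×10^6 mm⁴ = 5.518×10^-6 m⁴
Effective length L_e = K·L = 2 × 5.85 = 11.70 m
P_cr = π²EI / L_e² = π² × 210×10⁹ × 5.518×10^-6 / 11.70² = 8.354×10^4 N
Factor of safety n = P_cr / P = 83.545 / 21.3 = 3.92

n ≈ 3.92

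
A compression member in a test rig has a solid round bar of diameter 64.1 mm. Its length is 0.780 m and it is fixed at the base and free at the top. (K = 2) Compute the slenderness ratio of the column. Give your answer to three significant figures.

I = πd⁴/64 = π×64.1⁴/64 = 8.287×10^5 mm⁴
A = 3.227×10^3 mm²;  r_min = √(I/A) = √(8.287×10^5/3.227×10^3) = 16.02 mm
L_e = K·L = 2 × 0.780 m = 1.560 m = 1560.0 mm
λ = L_e / r_min = 1560.0 / 16.02 = 97.3

λ ≈ 97.3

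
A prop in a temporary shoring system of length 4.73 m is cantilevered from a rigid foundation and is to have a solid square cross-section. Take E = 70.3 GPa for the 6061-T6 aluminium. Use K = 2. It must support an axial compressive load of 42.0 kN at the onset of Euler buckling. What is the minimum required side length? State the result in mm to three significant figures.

a ≈ 89.8 mm

L_e = K·L = 2 × 4.73 = 9.460 m
Required I = P_cr·L_e²/(π²E) = 4.200×10^4 × 9.460² / (π² × 7.03×10^10) = 5.417×10^-6 m⁴
I_req = 5.417×10^6 mm⁴
Solid square: I = a⁴/12  ⇒  a = (12I)^(1/4) = (12×5.417×10^6)^(1/4) = 89.8 mm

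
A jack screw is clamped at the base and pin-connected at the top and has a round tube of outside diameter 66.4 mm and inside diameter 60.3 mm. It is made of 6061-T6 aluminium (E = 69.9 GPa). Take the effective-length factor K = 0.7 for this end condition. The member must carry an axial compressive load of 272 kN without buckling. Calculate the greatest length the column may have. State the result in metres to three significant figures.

L_max ≈ 1.26 m

d_o = 66.4 mm, d_i = 60.3 mm
I = π(d_o⁴ − d_i⁴)/64 = π(66.4⁴ − 60.30⁴)/64 = 3.052×10^5 mm⁴
I = 3.052×10^-7 m⁴
At the buckling limit P_cr = P = 2.720×10^5 N
From P_cr = π²EI/(K·L)²:  L = (1/K)·√(π²EI/P_cr) = (1/0.7)·√(π²×6.99×10^10×3.052×10^-7/2.720×10^5)
L = 1.26 m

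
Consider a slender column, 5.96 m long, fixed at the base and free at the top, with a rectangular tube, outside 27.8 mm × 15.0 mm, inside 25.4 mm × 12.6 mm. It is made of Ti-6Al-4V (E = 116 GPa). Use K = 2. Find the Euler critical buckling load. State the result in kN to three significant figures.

Weak-axis I_min = (h_o·b_o³ − h_i·b_i³)/12 with b_o = 15.0, b_i = 12.60 mm (shorter outer/inner sides).
I_min = (27.8×15.0³ − 25.40×12.60³)/12 = 3.585×10^3 mm⁴
I = 3.585×10^3 mm⁴ = 3.585×10^-9 m⁴
Effective length L_e = K·L = 2 × 5.96 = 11.92 m
P_cr = π²EI / L_e² = π² × 116×10⁹ × 3.585×10^-9 / 11.92² = 28.88 N

P_cr ≈ 0.0289 kN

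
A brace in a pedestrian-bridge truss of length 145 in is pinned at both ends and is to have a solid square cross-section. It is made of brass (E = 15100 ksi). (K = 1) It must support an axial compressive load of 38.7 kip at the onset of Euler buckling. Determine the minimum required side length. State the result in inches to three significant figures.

L_e = K·L = 1 × 145 = 145.0 in
Required I = P_cr·L_e²/(π²E) = 3.870×10^4 × 145.0² / (π² × 1.51×10^7) = 5.460 in⁴
Solid square: I = a⁴/12  ⇒  a = (12I)^(1/4) = (12×5.460)^(1/4) = 2.85 in

a ≈ 2.85 in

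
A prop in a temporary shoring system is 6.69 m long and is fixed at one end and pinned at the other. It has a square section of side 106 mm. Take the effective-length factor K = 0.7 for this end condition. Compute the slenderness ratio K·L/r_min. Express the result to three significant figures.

λ ≈ 153

For a square r = a/√12 = 106/√12 = 30.60 mm
L_e = K·L = 0.7 × 6.69 m = 4.683 m = 4683.0 mm
λ = L_e / r_min = 4683.0 / 30.60 = 153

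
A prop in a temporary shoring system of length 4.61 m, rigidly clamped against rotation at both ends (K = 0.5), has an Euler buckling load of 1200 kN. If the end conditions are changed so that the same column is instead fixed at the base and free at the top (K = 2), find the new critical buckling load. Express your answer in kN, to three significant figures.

P_cr ∝ 1/K², so P_cr,new = P_cr,old × (K_old/K_new)² = 1200 × (0.5/2)²
= 1200 × 0.06250 = 75.0 kN

P_cr ≈ 75.0 kN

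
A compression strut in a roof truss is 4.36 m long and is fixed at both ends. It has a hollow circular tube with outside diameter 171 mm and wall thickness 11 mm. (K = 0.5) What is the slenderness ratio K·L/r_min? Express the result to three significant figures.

Inner diameter d_i = 171 − 2×11 = 149.0 mm
I = π(d_o⁴ − d_i⁴)/64 = π(171⁴ − 149.0⁴)/64 = 1.778×10^7 mm⁴
A = 5.529×10^3 mm²;  r_min = √(I/A) = √(1.778×10^7/5.529×10^3) = 56.70 mm
L_e = K·L = 0.5 × 4.36 m = 2.180 m = 2180.0 mm
λ = L_e / r_min = 2180.0 / 56.70 = 38.4

λ ≈ 38.4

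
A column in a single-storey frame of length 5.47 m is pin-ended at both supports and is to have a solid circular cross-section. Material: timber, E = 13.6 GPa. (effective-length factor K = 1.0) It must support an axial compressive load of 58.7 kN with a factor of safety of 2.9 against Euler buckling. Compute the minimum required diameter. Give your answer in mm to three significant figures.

d ≈ 167 mm

Required P_cr = n·P = 2.9 × 58.7 = 170.2 kN
L_e = K·L = 1 × 5.47 = 5.470 m
Required I = P_cr·L_e²/(π²E) = 1.702×10^5 × 5.470² / (π² × 1.36×10^10) = 3.795×10^-5 m⁴
I_req = 3.795×10^7 mm⁴
Solid circle: I = πd⁴/64  ⇒  d = (64I/π)^(1/4) = (64×3.795×10^7/π)^(1/4) = 167 mm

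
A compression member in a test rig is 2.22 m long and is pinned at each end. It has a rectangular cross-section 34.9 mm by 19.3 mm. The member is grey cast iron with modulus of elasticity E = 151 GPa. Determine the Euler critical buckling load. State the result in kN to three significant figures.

P_cr ≈ 6.32 kN

Buckling occurs about the weak axis: I_min = h·b³/12 with b = 19.3 mm (the shorter side).
I_min = 34.9×19.3³/12 = 2.091×10^4 mm⁴
I = 2.091×10^4 mm⁴ = 2.091×10^-8 m⁴
Effective length L_e = K·L = 1 × 2.22 = 2.220 m
P_cr = π²EI / L_e² = π² × 151×10⁹ × 2.091×10^-8 / 2.220² = 6.322×10^3 N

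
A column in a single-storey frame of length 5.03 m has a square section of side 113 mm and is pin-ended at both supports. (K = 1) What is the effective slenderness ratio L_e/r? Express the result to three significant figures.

λ ≈ 154

I = a⁴/12 = 113⁴/12 = 1.359×10^7 mm⁴
A = 1.277×10^4 mm²;  r_min = √(I/A) = √(1.359×10^7/1.277×10^4) = 32.62 mm
L_e = K·L = 1 × 5.03 m = 5.030 m = 5030.0 mm
λ = L_e / r_min = 5030.0 / 32.62 = 154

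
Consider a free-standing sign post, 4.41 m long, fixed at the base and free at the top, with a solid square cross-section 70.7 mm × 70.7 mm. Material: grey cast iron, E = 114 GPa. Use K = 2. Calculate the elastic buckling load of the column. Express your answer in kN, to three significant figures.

I = a⁴/12 = 70.7⁴/12 = 2.082×10^6 mm⁴
I = 2.082×10^6 mm⁴ = 2.082×10^-6 m⁴
Effective length L_e = K·L = 2 × 4.41 = 8.820 m
P_cr = π²EI / L_e² = π² × 114×10⁹ × 2.082×10^-6 / 8.820² = 3.011×10^4 N

P_cr ≈ 30.1 kN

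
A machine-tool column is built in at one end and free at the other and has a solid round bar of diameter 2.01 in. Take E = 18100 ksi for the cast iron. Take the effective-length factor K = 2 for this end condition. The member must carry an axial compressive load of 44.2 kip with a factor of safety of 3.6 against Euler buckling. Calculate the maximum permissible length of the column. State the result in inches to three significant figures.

I = πd⁴/64 = π×2.01⁴/64 = 0.8012 in⁴
Required critical load P_cr = n·P = 3.6 × 44.2 = 159.1 kip = 1.591×10^5 lb
From P_cr = π²EI/(K·L)²:  L = (1/K)·√(π²EI/P_cr) = (1/2)·√(π²×1.81×10^7×0.8012/1.591×10^5)
L = 15.0 in

L_max ≈ 15.0 in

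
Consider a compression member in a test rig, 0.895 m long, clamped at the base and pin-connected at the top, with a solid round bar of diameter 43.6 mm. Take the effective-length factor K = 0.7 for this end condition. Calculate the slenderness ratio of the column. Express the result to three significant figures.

I = πd⁴/64 = π×43.6⁴/64 = 1.774×10^5 mm⁴
A = 1.493×10^3 mm²;  r_min = √(I/A) = √(1.774×10^5/1.493×10^3) = 10.90 mm
L_e = K·L = 0.7 × 0.895 m = 0.6265 m = 626.50 mm
λ = L_e / r_min = 626.50 / 10.90 = 57.5

λ ≈ 57.5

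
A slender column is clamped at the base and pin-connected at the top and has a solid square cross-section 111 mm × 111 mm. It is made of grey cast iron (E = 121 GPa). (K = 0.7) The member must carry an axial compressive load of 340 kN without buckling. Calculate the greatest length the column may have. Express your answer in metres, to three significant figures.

I = a⁴/12 = 111⁴/12 = 1.265×10^7 mm⁴
I = 1.265×10^-5 m⁴
At the buckling limit P_cr = P = 3.400×10^5 N
From P_cr = π²EI/(K·L)²:  L = (1/K)·√(π²EI/P_cr) = (1/0.7)·√(π²×1.21×10^11×1.265×10^-5/3.400×10^5)
L = 9.52 m

L_max ≈ 9.52 m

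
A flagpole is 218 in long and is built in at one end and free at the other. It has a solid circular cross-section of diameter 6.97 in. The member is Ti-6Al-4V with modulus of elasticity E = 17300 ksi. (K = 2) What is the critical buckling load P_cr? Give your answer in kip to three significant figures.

P_cr ≈ 104 kip

I = πd⁴/64 = π×6.97⁴/64 = 115.9 in⁴
Effective length L_e = K·L = 2 × 218 = 436.0 in
P_cr = π²EI / L_e² = π² × 17300×10³ × 115.9 / 436.0² = 1.041×10^5 lb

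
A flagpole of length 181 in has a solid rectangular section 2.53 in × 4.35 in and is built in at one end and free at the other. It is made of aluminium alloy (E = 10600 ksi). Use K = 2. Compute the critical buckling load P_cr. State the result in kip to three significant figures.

Buckling occurs about the weak axis: I_min = h·b³/12 with b = 2.53 in (the shorter side).
I_min = 4.35×2.53³/12 = 5.870 in⁴
Effective length L_e = K·L = 2 × 181 = 362.0 in
P_cr = π²EI / L_e² = π² × 10600×10³ × 5.870 / 362.0² = 4.687×10^3 lb

P_cr ≈ 4.69 kip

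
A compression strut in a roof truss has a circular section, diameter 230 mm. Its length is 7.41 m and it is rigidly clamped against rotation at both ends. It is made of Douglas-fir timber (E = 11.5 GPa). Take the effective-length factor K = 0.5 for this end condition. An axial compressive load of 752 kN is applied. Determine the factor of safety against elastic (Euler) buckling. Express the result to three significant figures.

I = πd⁴/64 = π×230⁴/64 = 1.374×10^8 mm⁴
I = 1.374×10^8 mm⁴ = 1.374×10^-4 m⁴
Effective length L_e = K·L = 0.5 × 7.41 = 3.705 m
P_cr = π²EI / L_e² = π² × 11.5×10⁹ × 1.374×10^-4 / 3.705² = 1.136×10^6 N
Factor of safety n = P_cr / P = 1135.8 / 752 = 1.51

n ≈ 1.51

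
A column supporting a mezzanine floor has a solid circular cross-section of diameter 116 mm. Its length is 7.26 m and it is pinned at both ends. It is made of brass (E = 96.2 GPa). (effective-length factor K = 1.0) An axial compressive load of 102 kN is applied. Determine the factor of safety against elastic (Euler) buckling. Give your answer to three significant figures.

I = πd⁴/64 = π×116⁴/64 = 8.888×10^6 mm⁴
I = 8.888×10^6 mm⁴ = 8.888×10^-6 m⁴
Effective length L_e = K·L = 1 × 7.26 = 7.260 m
P_cr = π²EI / L_e² = π² × 96.2×10⁹ × 8.888×10^-6 / 7.260² = 1.601×10^5 N
Factor of safety n = P_cr / P = 160.10 / 102 = 1.57

n ≈ 1.57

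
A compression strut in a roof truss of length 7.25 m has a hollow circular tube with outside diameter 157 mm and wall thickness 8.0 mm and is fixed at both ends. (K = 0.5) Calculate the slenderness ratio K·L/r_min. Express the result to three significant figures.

λ ≈ 68.7

Inner diameter d_i = 157 − 2×8.0 = 141.0 mm
I = π(d_o⁴ − d_i⁴)/64 = π(157⁴ − 141.0⁴)/64 = 1.042×10^7 mm⁴
A = 3.745×10^3 mm²;  r_min = √(I/A) = √(1.042×10^7/3.745×10^3) = 52.76 mm
L_e = K·L = 0.5 × 7.25 m = 3.625 m = 3625.0 mm
λ = L_e / r_min = 3625.0 / 52.76 = 68.7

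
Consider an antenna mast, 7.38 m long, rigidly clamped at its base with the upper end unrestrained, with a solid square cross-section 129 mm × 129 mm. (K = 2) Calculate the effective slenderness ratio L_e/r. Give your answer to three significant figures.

λ ≈ 396

I = a⁴/12 = 129⁴/12 = 2.308×10^7 mm⁴
A = 1.664×10^4 mm²;  r_min = √(I/A) = √(2.308×10^7/1.664×10^4) = 37.24 mm
L_e = K·L = 2 × 7.38 m = 14.76 m = 14760 mm
λ = L_e / r_min = 14760 / 37.24 = 396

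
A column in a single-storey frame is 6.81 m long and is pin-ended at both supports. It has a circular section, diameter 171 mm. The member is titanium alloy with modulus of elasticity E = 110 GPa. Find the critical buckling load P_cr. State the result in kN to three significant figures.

I = πd⁴/64 = π×171⁴/64 = 4.197×10^7 mm⁴
I = 4.197×10^7 mm⁴ = 4.197×10^-5 m⁴
Effective length L_e = K·L = 1 × 6.81 = 6.810 m
P_cr = π²EI / L_e² = π² × 110×10⁹ × 4.197×10^-5 / 6.810² = 9.825×10^5 N

P_cr ≈ 983 kN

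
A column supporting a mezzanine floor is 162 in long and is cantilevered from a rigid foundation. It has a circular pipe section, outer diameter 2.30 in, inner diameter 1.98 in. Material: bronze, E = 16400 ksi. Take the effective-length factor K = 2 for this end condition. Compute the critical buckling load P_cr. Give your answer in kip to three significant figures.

P_cr ≈ 0.955 kip

d_o = 2.30 in, d_i = 1.98 in
I = π(d_o⁴ − d_i⁴)/64 = π(2.30⁴ − 1.980⁴)/64 = 0.6192 in⁴
Effective length L_e = K·L = 2 × 162 = 324.0 in
P_cr = π²EI / L_e² = π² × 16400×10³ × 0.6192 / 324.0² = 954.8 lb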